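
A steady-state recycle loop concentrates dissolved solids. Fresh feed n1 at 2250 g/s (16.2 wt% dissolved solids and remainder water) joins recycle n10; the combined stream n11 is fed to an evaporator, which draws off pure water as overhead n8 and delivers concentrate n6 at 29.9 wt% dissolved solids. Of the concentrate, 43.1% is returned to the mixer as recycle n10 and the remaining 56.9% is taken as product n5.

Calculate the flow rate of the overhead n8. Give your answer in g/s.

1031 g/s

Overall dissolved solids balance (none leaves overhead): dissolved solids in fresh feed = dissolved solids in product, i.e. 2250×0.162 = (1−0.431)·n6·0.299.
n6 = 364.5/(0.299×0.569) = 2142.5 g/s.
Recycle n10 = 0.431×2142.5 = 923.4 g/s.
Combined feed n11 = 2250 + 923.4 = 3173.4 g/s.
Overhead n8 = n11 − n6 = 3173.4 − 2142.5 = 1030.9 g/s.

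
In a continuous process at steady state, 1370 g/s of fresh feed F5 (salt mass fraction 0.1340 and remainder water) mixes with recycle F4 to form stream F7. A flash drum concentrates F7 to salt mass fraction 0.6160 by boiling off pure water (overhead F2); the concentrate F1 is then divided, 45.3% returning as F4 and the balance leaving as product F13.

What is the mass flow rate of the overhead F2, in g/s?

1072 g/s

Overall salt balance (none leaves overhead): salt in fresh feed = salt in product, i.e. 1370×0.134 = (1−0.453)·F1·0.616.
F1 = 183.58/(0.616×0.547) = 544.83 g/s.
Recycle F4 = 0.453×544.83 = 246.81 g/s.
Combined feed F7 = 1370 + 246.81 = 1616.8 g/s.
Overhead F2 = F7 − F1 = 1616.8 − 544.83 = 1072 g/s.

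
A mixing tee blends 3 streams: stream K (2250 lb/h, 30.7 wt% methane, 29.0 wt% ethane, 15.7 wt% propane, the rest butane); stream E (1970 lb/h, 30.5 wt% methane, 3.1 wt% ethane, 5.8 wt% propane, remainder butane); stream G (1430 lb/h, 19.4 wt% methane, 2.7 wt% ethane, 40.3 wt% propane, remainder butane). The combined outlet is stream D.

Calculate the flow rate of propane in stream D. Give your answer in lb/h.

propane out = propane in = 2250×0.157 + 1970×0.058 + 1430×0.403 = 1043.8 lb/h.

1044 lb/h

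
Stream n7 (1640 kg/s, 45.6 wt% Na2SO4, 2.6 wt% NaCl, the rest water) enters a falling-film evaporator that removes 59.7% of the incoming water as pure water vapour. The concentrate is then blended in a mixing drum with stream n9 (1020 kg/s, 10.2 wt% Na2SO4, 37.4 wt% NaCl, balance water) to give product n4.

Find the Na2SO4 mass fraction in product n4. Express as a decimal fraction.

0.396

Vapour removed = 0.597×0.518×1640 = 507.16 kg/s; concentrate = 1132.8 kg/s.
Na2SO4 reaching the mixer = 747.84 (from concentrate) + 1020×0.102 = 851.88 kg/s.
Product flow = 1132.8 + 1020 = 2152.8 kg/s; Na2SO4 fraction = 0.396.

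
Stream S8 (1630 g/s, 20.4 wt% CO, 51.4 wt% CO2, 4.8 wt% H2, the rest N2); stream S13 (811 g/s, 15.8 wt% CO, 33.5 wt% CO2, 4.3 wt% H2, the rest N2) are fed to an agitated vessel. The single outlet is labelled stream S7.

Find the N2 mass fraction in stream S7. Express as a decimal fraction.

0.310

Total flow out = 1630 + 811 = 2441 g/s.
N2 in = 1630×0.234 + 811×0.464 = 757.72 g/s.
N2 mass fraction in S7 = 757.72/2441 = 0.310.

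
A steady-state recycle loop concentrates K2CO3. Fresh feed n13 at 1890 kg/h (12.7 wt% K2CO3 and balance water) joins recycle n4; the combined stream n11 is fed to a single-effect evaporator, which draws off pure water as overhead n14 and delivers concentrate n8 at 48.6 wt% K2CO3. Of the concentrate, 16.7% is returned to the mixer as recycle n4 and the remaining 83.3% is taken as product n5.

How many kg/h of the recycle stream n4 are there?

99.01 kg/h

Overall K2CO3 balance (none leaves overhead): K2CO3 in fresh feed = K2CO3 in product, i.e. 1890×0.127 = (1−0.167)·n8·0.486.
n8 = 240.03/(0.486×0.833) = 592.9 kg/h.
Recycle n4 = 0.167×592.9 = 99.015 kg/h.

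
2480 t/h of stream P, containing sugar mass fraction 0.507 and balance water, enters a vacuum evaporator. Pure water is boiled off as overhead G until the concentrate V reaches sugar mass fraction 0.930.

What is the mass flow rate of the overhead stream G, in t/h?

sugar is conserved: 2480×0.507 = 1257.4 t/h all reports to the concentrate.
Concentrate = 1257.4/(target fraction) = 1352 t/h.
Overhead = 2480 − 1352 = 1128 t/h.

1128 t/h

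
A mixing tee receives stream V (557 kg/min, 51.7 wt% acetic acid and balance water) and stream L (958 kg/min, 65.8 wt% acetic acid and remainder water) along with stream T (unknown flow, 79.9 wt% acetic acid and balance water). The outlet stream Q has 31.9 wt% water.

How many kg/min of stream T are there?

Let T be the unknown flow. Total out = 1515 + T.
water balance: 596.67 + 0.201·T = 0.319·(1515 + T)
(0.201 − 0.319)·T = 0.319×1515 − 596.67 = -113.38
T = -113.38 / -0.118 = 960.86 kg/min

960.9 kg/min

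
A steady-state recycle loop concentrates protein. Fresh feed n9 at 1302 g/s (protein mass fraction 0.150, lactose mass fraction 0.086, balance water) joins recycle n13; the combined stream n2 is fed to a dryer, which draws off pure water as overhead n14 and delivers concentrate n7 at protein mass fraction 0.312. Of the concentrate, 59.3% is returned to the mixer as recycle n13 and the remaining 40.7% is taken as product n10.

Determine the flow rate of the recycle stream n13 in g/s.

Overall protein balance (none leaves overhead): protein in fresh feed = protein in product, i.e. 1302×0.150 = (1−0.593)·n7·0.312.
n7 = 195.3/(0.312×0.407) = 1538 g/s.
Recycle n13 = 0.593×1538 = 912.03 g/s.

912 g/s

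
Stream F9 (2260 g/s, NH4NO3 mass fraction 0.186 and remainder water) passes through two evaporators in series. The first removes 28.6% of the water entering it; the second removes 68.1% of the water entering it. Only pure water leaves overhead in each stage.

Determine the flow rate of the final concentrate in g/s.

water in feed = 2260×0.814 = 1839.6 g/s.
After stage 1: water left = (1−0.286)×1839.6 = 1313.5; stream total = 1733.9 g/s.
After stage 2: water left = (1−0.681)×1313.5 = 419.01; final concentrate = 839.37 g/s.

839.4 g/s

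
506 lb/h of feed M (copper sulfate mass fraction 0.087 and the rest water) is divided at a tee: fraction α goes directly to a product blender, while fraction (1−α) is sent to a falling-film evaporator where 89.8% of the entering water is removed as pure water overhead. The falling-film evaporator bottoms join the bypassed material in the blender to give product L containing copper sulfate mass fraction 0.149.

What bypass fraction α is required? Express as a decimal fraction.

0.492

All 506×0.087 = 44.022 lb/h of copper sulfate reaches L, so L = 44.022/0.149 = 295.45 lb/h and vapour = 210.55 lb/h.
The evaporator receives (1−α)·506 of feed at 0.913 water and removes 0.898 of that water:
0.898×0.913×(1−α)×506 = 210.55
(1−α) = 210.55/414.86 = 0.5075;  α = 0.4925.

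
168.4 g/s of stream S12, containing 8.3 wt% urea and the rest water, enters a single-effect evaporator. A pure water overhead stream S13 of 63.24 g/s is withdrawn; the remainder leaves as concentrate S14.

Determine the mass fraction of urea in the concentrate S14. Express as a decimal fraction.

0.1329

urea is not removed: 168.4×0.083 = 13.977 g/s of urea enters S14.
Concentrate = 168.4 − 63.24 = 105.16 g/s.
Mass fraction = 13.977/105.16 = 0.1329.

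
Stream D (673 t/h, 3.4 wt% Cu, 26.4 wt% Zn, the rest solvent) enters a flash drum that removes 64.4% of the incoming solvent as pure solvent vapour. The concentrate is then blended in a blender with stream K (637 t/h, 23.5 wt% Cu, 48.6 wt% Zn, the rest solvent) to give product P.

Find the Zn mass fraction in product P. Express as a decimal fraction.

0.484

Vapour removed = 0.644×0.702×673 = 304.26 t/h; concentrate = 368.74 t/h.
Zn reaching the mixer = 177.67 (from concentrate) + 637×0.486 = 487.25 t/h.
Product flow = 368.74 + 637 = 1005.7 t/h; Zn fraction = 0.484.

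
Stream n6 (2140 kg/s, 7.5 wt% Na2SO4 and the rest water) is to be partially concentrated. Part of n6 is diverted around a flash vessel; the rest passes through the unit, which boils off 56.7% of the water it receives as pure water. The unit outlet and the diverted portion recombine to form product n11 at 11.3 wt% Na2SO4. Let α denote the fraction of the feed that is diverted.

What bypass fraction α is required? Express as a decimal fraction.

All 2140×0.075 = 160.5 kg/s of Na2SO4 reaches n11, so n11 = 160.5/0.113 = 1420.4 kg/s and vapour = 719.65 kg/s.
The evaporator receives (1−α)·2140 of feed at 0.925 water and removes 0.567 of that water:
0.567×0.925×(1−α)×2140 = 719.65
(1−α) = 719.65/1122.4 = 0.6412;  α = 0.3588.

0.359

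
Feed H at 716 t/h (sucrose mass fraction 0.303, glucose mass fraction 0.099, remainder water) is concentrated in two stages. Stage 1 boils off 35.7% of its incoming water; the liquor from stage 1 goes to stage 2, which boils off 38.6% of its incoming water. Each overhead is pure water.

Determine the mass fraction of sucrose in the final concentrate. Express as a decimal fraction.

0.475

water in feed = 716×0.598 = 428.17 t/h.
After stage 1: water left = (1−0.357)×428.17 = 275.31; stream total = 563.14 t/h.
After stage 2: water left = (1−0.386)×275.31 = 169.04; final concentrate = 456.87 t/h.
sucrose fraction = 216.95/456.87 = 0.475.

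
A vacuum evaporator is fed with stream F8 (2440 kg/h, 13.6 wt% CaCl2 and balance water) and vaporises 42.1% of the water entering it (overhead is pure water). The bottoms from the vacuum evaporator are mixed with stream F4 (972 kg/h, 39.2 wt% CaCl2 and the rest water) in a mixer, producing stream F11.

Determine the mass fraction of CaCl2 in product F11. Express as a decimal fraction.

Vapour removed = 0.421×0.864×2440 = 887.54 kg/h; concentrate = 1552.5 kg/h.
CaCl2 reaching the mixer = 331.84 (from concentrate) + 972×0.392 = 712.86 kg/h.
Product flow = 1552.5 + 972 = 2524.5 kg/h; CaCl2 fraction = 0.2824.

0.2824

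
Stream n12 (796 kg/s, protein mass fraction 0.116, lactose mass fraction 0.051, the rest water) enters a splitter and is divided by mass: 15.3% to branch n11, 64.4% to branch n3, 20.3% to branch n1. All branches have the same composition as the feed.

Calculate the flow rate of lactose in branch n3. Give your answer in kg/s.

26.14 kg/s

Branch n3 total = 0.644×796 = 512.62 kg/s.
lactose in n3 = 0.051×512.62 = 26.144 kg/s.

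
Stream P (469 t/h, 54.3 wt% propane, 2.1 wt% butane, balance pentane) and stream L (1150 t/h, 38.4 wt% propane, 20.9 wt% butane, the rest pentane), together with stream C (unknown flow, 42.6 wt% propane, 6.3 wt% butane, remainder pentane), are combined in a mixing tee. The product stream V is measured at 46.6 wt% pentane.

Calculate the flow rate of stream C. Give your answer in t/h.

1820 t/h

Let C be the unknown flow. Total out = 1619 + C.
pentane balance: 672.53 + 0.511·C = 0.466·(1619 + C)
(0.511 − 0.466)·C = 0.466×1619 − 672.53 = 81.92
C = 81.92 / 0.045 = 1820.4 t/h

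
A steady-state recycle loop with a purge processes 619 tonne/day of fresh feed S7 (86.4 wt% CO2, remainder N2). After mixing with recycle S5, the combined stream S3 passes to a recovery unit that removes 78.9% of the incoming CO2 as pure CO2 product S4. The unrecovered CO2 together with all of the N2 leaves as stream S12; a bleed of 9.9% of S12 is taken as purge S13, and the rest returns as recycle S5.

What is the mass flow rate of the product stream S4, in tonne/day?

521 tonne/day

CO2 in S3: m_A = 619×0.864 + (1−0.099)·(1−0.789)·m_A, so m_A = 534.82/0.8099 = 660.36 tonne/day.
Product S4 = 0.789×660.36 = 521.02 tonne/day.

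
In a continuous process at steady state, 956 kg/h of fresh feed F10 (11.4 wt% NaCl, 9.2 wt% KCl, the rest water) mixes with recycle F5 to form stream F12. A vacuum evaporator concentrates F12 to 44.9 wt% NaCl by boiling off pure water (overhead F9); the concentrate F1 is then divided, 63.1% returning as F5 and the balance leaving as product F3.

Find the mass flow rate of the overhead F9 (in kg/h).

Overall NaCl balance (none leaves overhead): NaCl in fresh feed = NaCl in product, i.e. 956×0.114 = (1−0.631)·F1·0.449.
F1 = 108.98/(0.449×0.369) = 657.79 kg/h.
Recycle F5 = 0.631×657.79 = 415.07 kg/h.
Combined feed F12 = 956 + 415.07 = 1371.1 kg/h.
Overhead F9 = F12 − F1 = 1371.1 − 657.79 = 713.27 kg/h.

713.3 kg/h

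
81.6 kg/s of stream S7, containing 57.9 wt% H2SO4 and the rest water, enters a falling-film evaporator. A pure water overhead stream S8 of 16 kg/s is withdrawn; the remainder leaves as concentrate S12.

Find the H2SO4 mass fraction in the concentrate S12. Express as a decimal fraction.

0.720

H2SO4 is not removed: 81.6×0.579 = 47.246 kg/s of H2SO4 enters S12.
Concentrate = 81.6 − 16 = 65.6 kg/s.
Mass fraction = 47.246/65.6 = 0.720.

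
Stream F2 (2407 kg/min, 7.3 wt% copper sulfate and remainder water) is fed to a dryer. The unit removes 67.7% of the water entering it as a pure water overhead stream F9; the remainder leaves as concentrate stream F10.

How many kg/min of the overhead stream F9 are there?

water entering = 2407×0.927 = 2231.3 kg/min; overhead removed = 0.677×2231.3 = 1510.6 kg/min.

1511 kg/min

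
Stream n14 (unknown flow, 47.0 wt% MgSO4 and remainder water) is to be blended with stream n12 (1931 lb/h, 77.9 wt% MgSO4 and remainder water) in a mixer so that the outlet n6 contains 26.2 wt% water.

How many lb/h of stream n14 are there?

Let n14 be the unknown flow. Total out = 1931 + n14.
water balance: 426.75 + 0.530·n14 = 0.262·(1931 + n14)
(0.530 − 0.262)·n14 = 0.262×1931 − 426.75 = 79.171
n14 = 79.171 / 0.268 = 295.41 lb/h

295.4 lb/h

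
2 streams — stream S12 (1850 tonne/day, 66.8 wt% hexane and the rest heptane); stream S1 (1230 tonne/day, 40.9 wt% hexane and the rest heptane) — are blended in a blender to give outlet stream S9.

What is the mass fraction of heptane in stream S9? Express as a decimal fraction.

Total flow out = 1850 + 1230 = 3080 tonne/day.
heptane in = 1850×0.332 + 1230×0.591 = 1341.1 tonne/day.
heptane mass fraction in S9 = 1341.1/3080 = 0.4354.

0.4354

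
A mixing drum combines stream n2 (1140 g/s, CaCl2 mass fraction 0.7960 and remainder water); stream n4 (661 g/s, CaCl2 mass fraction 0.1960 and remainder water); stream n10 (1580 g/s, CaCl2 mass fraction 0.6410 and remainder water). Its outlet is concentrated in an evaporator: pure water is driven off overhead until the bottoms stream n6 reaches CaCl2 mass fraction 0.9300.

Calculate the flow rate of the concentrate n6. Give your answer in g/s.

2204 g/s

CaCl2 entering = 1140×0.796 + 661×0.196 + 1580×0.641 = 2049.8 g/s.
All CaCl2 reports to n6, so n6 = 2049.8/0.930 = 2204.1 g/s.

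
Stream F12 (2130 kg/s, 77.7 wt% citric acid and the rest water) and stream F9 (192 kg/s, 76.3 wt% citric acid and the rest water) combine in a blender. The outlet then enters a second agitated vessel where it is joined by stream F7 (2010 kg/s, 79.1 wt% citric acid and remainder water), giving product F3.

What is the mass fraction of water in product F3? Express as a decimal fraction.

0.2171

Overall, product flow = 4332 kg/s.
water in = 2130×0.223 + 192×0.237 + 2010×0.209 = 940.58 kg/s.
water fraction in F3 = 0.2171.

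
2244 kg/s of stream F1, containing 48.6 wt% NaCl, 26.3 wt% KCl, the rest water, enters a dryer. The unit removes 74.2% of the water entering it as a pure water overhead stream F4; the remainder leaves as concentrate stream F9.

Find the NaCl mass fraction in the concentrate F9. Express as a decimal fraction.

NaCl is not removed: 2244×0.486 = 1090.6 kg/s of NaCl enters F9.
water entering = 2244×0.251 = 563.24 kg/s; overhead removed = 0.742×563.24 = 417.93 kg/s.
Concentrate = 2244 − 417.93 = 1826.1 kg/s.
Mass fraction = 1090.6/1826.1 = 0.597.

0.597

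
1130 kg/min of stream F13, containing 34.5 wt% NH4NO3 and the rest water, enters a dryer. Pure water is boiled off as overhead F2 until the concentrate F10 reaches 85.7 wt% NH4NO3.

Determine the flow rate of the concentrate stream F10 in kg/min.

NH4NO3 is conserved: 1130×0.345 = 389.85 kg/min all reports to the concentrate.
Concentrate = 389.85/(target fraction) = 454.9 kg/min.

454.9 kg/min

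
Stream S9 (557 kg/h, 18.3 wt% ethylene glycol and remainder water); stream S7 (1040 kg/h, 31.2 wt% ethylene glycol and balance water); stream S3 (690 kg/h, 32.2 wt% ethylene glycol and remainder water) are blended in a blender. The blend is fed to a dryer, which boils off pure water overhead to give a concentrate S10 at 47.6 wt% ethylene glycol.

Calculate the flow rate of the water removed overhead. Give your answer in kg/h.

ethylene glycol entering = 557×0.183 + 1040×0.312 + 690×0.322 = 648.59 kg/h.
All ethylene glycol reports to S10, so S10 = 648.59/0.476 = 1362.6 kg/h.
Total feed = 2287 kg/h; overhead = 2287 − 1362.6 = 924.41 kg/h.

924.4 kg/h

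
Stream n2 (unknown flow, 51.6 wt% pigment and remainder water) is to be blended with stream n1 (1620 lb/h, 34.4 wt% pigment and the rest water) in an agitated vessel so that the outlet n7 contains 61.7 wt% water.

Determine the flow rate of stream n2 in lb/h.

Let n2 be the unknown flow. Total out = 1620 + n2.
water balance: 1062.7 + 0.484·n2 = 0.617·(1620 + n2)
(0.484 − 0.617)·n2 = 0.617×1620 − 1062.7 = -63.18
n2 = -63.18 / -0.133 = 475.04 lb/h

475 lb/h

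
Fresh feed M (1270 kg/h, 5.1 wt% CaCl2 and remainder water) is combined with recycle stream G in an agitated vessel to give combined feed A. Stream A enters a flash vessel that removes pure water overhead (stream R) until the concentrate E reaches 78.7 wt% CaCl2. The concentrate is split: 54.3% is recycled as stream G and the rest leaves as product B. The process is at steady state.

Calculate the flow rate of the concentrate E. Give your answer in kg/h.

Overall CaCl2 balance (none leaves overhead): CaCl2 in fresh feed = CaCl2 in product, i.e. 1270×0.051 = (1−0.543)·E·0.787.
E = 64.77/(0.787×0.457) = 180.09 kg/h.

180.1 kg/h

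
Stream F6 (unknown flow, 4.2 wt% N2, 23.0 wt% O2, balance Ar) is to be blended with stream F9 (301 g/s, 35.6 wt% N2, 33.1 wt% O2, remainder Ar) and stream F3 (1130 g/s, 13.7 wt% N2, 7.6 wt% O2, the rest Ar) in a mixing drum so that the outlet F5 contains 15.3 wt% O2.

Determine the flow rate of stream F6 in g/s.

Let F6 be the unknown flow. Total out = 1431 + F6.
O2 balance: 185.51 + 0.230·F6 = 0.153·(1431 + F6)
(0.230 − 0.153)·F6 = 0.153×1431 − 185.51 = 33.432
F6 = 33.432 / 0.077 = 434.18 g/s

434.2 g/s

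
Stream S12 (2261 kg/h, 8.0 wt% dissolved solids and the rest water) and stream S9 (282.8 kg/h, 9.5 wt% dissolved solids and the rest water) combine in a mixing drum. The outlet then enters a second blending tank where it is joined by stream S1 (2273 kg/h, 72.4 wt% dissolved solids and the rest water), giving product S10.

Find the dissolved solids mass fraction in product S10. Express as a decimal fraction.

0.385

Overall, product flow = 4816.8 kg/h.
dissolved solids in = 2261×0.080 + 282.8×0.095 + 2273×0.724 = 1853.4 kg/h.
dissolved solids fraction in S10 = 0.385.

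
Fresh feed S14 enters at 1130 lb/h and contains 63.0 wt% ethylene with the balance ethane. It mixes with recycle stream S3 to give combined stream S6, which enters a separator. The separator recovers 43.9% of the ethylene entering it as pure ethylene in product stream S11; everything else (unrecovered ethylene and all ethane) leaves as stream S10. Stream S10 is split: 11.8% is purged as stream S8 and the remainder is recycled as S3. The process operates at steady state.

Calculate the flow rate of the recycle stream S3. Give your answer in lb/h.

ethane enters only via S14 and leaves only via the purge: 1130×0.370 = 0.118×(ethane in S10), and the separator passes all ethane, so ethane in S6 = ethane in S10 = 3543.2 lb/h.
ethylene in S6: m_A = 1130×0.630 + (1−0.118)·(1−0.439)·m_A, so m_A = 711.9/0.5052 = 1409.2 lb/h.
S10 = (1−0.439)×1409.2 + 3543.2 = 4333.8 lb/h.
Recycle S3 = (1−0.118)×4333.8 = 3822.4 lb/h.

3822 lb/h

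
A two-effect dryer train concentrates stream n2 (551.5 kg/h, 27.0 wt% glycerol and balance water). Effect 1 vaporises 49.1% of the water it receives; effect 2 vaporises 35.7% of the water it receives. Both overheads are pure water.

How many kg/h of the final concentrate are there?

water in feed = 551.5×0.730 = 402.59 kg/h.
After stage 1: water left = (1−0.491)×402.59 = 204.92; stream total = 353.83 kg/h.
After stage 2: water left = (1−0.357)×204.92 = 131.76; final concentrate = 280.67 kg/h.

280.7 kg/h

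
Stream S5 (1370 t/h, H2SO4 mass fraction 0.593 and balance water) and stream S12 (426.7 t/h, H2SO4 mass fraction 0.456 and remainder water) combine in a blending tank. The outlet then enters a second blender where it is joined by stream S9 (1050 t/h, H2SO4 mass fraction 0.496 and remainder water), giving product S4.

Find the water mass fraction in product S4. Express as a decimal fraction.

Overall, product flow = 2846.7 t/h.
water in = 1370×0.407 + 426.7×0.544 + 1050×0.504 = 1318.9 t/h.
water fraction in S4 = 0.463.

0.463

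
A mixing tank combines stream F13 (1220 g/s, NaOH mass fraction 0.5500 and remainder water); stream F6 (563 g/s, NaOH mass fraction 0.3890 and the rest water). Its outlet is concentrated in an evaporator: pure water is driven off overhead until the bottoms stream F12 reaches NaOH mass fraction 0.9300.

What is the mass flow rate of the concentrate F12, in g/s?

NaOH entering = 1220×0.550 + 563×0.389 = 890.01 g/s.
All NaOH reports to F12, so F12 = 890.01/0.930 = 957 g/s.

957 g/s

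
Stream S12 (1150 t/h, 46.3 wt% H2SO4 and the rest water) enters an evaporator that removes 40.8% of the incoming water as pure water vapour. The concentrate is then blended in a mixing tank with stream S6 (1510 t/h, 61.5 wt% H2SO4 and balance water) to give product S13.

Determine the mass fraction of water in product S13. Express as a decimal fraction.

0.393

Vapour removed = 0.408×0.537×1150 = 251.96 t/h; concentrate = 898.04 t/h.
water reaching the mixer = 365.59 (from concentrate) + 1510×0.385 = 946.94 t/h.
Product flow = 898.04 + 1510 = 2408 t/h; water fraction = 0.393.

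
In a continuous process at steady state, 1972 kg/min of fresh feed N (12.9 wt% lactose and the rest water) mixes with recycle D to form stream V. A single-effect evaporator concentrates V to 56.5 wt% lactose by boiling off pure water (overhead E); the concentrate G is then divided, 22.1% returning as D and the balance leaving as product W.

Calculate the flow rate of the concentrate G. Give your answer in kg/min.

578 kg/min

Overall lactose balance (none leaves overhead): lactose in fresh feed = lactose in product, i.e. 1972×0.129 = (1−0.221)·G·0.565.
G = 254.39/(0.565×0.779) = 577.98 kg/min.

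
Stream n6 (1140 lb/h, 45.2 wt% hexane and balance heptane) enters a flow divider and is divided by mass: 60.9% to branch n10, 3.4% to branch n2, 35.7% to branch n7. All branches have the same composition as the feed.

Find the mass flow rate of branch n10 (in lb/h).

Branch n10 flow = 0.609×1140 = 694.26 lb/h.

694.3 lb/h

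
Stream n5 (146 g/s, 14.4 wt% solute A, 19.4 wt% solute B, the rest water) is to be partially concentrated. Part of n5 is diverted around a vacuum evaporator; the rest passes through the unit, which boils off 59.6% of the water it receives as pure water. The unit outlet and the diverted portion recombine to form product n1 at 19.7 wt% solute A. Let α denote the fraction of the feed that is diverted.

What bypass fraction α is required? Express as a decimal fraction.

0.318

All 146×0.144 = 21.024 g/s of solute A reaches n1, so n1 = 21.024/0.197 = 106.72 g/s and vapour = 39.279 g/s.
The evaporator receives (1−α)·146 of feed at 0.662 water and removes 0.596 of that water:
0.596×0.662×(1−α)×146 = 39.279
(1−α) = 39.279/57.605 = 0.6819;  α = 0.3181.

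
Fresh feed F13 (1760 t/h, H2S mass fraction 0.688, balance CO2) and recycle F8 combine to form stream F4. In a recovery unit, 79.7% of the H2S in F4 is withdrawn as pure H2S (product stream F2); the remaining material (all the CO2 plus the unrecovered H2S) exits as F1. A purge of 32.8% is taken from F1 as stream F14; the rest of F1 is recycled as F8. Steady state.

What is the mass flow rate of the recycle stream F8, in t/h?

1316 t/h

CO2 enters only via F13 and leaves only via the purge: 1760×0.312 = 0.328×(CO2 in F1), and the recovery unit passes all CO2, so CO2 in F4 = CO2 in F1 = 1674.1 t/h.
H2S in F4: m_A = 1760×0.688 + (1−0.328)·(1−0.797)·m_A, so m_A = 1210.9/0.8636 = 1402.2 t/h.
F1 = (1−0.797)×1402.2 + 1674.1 = 1958.8 t/h.
Recycle F8 = (1−0.328)×1958.8 = 1316.3 t/h.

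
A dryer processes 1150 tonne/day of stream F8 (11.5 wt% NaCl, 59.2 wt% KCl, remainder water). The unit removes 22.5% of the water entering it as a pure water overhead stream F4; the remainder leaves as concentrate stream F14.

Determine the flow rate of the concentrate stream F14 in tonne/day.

1074 tonne/day

water entering = 1150×0.293 = 336.95 tonne/day; overhead removed = 0.225×336.95 = 75.814 tonne/day.
Concentrate = 1150 − 75.814 = 1074.2 tonne/day.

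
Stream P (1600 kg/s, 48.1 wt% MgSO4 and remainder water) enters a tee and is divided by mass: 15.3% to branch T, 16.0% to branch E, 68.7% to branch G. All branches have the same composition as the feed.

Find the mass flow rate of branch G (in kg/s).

Branch G flow = 0.687×1600 = 1099.2 kg/s.

1099 kg/s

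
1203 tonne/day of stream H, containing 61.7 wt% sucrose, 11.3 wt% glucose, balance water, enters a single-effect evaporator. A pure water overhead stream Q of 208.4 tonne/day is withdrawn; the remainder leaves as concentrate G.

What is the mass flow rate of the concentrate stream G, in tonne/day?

994.6 tonne/day

Concentrate = 1203 − 208.4 = 994.6 tonne/day.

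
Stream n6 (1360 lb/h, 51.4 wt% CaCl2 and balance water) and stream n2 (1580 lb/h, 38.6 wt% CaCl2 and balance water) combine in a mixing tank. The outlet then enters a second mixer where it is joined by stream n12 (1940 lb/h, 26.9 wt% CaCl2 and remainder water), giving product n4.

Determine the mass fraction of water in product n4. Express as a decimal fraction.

Overall, product flow = 4880 lb/h.
water in = 1360×0.486 + 1580×0.614 + 1940×0.731 = 3049.2 lb/h.
water fraction in n4 = 0.625.

0.625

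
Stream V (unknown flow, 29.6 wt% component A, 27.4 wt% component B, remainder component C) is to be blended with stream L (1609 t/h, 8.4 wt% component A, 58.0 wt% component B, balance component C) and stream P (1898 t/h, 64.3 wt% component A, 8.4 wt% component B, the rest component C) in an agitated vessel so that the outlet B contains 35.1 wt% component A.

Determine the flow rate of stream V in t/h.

2266 t/h

Let V be the unknown flow. Total out = 3507 + V.
component A balance: 1355.6 + 0.296·V = 0.351·(3507 + V)
(0.296 − 0.351)·V = 0.351×3507 − 1355.6 = -124.61
V = -124.61 / -0.055 = 2265.7 t/h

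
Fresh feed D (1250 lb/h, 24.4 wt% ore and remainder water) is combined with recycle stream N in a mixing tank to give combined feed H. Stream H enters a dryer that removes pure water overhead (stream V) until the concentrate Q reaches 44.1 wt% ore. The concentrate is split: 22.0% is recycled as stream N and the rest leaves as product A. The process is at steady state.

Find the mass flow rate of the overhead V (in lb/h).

558.4 lb/h

Overall ore balance (none leaves overhead): ore in fresh feed = ore in product, i.e. 1250×0.244 = (1−0.220)·Q·0.441.
Q = 305/(0.441×0.780) = 886.68 lb/h.
Recycle N = 0.220×886.68 = 195.07 lb/h.
Combined feed H = 1250 + 195.07 = 1445.1 lb/h.
Overhead V = H − Q = 1445.1 − 886.68 = 558.39 lb/h.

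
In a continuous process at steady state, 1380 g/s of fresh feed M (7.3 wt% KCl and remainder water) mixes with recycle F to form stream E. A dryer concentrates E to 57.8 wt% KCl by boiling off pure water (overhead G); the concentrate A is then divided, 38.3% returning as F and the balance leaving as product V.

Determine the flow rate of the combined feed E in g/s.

Overall KCl balance (none leaves overhead): KCl in fresh feed = KCl in product, i.e. 1380×0.073 = (1−0.383)·A·0.578.
A = 100.74/(0.578×0.617) = 282.48 g/s.
Recycle F = 0.383×282.48 = 108.19 g/s.
Combined feed E = 1380 + 108.19 = 1488.2 g/s.

1488 g/s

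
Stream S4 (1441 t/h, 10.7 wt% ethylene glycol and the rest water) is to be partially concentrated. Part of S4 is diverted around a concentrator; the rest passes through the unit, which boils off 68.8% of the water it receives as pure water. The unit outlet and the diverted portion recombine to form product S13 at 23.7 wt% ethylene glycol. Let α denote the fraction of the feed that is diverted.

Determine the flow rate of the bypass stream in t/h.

154.5 t/h

All 1441×0.107 = 154.19 t/h of ethylene glycol reaches S13, so S13 = 154.19/0.237 = 650.58 t/h and vapour = 790.42 t/h.
The evaporator receives (1−α)·1441 of feed at 0.893 water and removes 0.688 of that water:
0.688×0.893×(1−α)×1441 = 790.42
(1−α) = 790.42/885.33 = 0.8928;  α = 0.1072.
Bypass flow = 0.1072×1441 = 154.47 t/h.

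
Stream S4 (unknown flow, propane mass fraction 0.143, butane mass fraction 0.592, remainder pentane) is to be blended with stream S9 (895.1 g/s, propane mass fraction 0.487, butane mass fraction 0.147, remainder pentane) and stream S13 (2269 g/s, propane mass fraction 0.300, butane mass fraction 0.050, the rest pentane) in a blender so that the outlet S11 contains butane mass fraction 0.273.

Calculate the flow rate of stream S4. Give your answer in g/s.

1940 g/s

Let S4 be the unknown flow. Total out = 3164.1 + S4.
butane balance: 245.03 + 0.592·S4 = 0.273·(3164.1 + S4)
(0.592 − 0.273)·S4 = 0.273×3164.1 − 245.03 = 618.77
S4 = 618.77 / 0.319 = 1939.7 g/s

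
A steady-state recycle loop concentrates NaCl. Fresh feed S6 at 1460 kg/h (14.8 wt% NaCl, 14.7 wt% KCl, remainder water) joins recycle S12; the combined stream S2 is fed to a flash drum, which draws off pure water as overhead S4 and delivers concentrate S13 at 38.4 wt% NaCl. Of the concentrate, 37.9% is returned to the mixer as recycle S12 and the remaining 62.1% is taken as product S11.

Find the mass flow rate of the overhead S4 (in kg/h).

897.3 kg/h

Overall NaCl balance (none leaves overhead): NaCl in fresh feed = NaCl in product, i.e. 1460×0.148 = (1−0.379)·S13·0.384.
S13 = 216.08/(0.384×0.621) = 906.13 kg/h.
Recycle S12 = 0.379×906.13 = 343.42 kg/h.
Combined feed S2 = 1460 + 343.42 = 1803.4 kg/h.
Overhead S4 = S2 − S13 = 1803.4 − 906.13 = 897.29 kg/h.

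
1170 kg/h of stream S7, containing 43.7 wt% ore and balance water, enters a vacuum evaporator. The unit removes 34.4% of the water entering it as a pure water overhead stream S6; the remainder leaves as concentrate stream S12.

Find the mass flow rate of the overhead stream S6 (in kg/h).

water entering = 1170×0.563 = 658.71 kg/h; overhead removed = 0.344×658.71 = 226.6 kg/h.

226.6 kg/h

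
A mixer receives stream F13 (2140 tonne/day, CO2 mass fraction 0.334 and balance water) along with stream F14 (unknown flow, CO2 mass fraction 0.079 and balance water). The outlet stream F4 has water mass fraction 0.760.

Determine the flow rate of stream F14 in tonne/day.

1249 tonne/day

Let F14 be the unknown flow. Total out = 2140 + F14.
water balance: 1425.2 + 0.921·F14 = 0.760·(2140 + F14)
(0.921 − 0.760)·F14 = 0.760×2140 − 1425.2 = 201.16
F14 = 201.16 / 0.161 = 1249.4 tonne/day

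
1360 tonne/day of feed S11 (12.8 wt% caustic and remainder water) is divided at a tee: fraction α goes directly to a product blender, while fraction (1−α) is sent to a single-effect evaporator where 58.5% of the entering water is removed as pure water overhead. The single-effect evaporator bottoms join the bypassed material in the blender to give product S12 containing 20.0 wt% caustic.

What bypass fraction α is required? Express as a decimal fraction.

0.294

All 1360×0.128 = 174.08 tonne/day of caustic reaches S12, so S12 = 174.08/0.200 = 870.4 tonne/day and vapour = 489.6 tonne/day.
The evaporator receives (1−α)·1360 of feed at 0.872 water and removes 0.585 of that water:
0.585×0.872×(1−α)×1360 = 489.6
(1−α) = 489.6/693.76 = 0.7057;  α = 0.2943.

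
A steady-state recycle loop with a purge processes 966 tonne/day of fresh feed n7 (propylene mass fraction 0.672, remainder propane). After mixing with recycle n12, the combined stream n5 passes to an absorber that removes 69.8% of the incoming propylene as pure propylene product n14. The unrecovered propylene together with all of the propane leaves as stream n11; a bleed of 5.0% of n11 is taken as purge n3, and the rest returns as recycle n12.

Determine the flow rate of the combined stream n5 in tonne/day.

propane enters only via n7 and leaves only via the purge: 966×0.328 = 0.050×(propane in n11), and the absorber passes all propane, so propane in n5 = propane in n11 = 6337 tonne/day.
propylene in n5: m_A = 966×0.672 + (1−0.050)·(1−0.698)·m_A, so m_A = 649.15/0.7131 = 910.32 tonne/day.
n5 = 910.32 + 6337 = 7247.3 tonne/day.

7247 tonne/day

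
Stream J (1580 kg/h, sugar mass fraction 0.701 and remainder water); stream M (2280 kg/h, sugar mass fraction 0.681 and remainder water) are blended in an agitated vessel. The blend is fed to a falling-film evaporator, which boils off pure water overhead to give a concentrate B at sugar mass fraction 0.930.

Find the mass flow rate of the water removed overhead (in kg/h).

sugar entering = 1580×0.701 + 2280×0.681 = 2660.3 kg/h.
All sugar reports to B, so B = 2660.3/0.930 = 2860.5 kg/h.
Total feed = 3860 kg/h; overhead = 3860 − 2860.5 = 999.51 kg/h.

999.5 kg/h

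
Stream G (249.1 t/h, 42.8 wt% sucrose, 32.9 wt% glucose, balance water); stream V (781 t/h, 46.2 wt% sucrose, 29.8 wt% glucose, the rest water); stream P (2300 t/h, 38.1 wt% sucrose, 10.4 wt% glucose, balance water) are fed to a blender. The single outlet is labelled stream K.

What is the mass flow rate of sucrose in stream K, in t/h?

1344 t/h

sucrose out = sucrose in = 249.1×0.428 + 781×0.462 + 2300×0.381 = 1343.7 t/h.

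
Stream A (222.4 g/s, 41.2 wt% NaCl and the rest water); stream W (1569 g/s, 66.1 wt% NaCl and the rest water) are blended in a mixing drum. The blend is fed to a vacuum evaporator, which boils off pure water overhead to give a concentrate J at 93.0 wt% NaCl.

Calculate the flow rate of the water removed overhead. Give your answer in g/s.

577.7 g/s

NaCl entering = 222.4×0.412 + 1569×0.661 = 1128.7 g/s.
All NaCl reports to J, so J = 1128.7/0.930 = 1213.7 g/s.
Total feed = 1791.4 g/s; overhead = 1791.4 − 1213.7 = 577.7 g/s.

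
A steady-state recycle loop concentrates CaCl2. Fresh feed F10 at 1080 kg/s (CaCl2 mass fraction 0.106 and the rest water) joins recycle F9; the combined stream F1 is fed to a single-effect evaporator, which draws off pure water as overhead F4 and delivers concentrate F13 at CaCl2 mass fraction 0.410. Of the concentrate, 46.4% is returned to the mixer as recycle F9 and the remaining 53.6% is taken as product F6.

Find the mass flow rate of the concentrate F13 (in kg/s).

520.9 kg/s

Overall CaCl2 balance (none leaves overhead): CaCl2 in fresh feed = CaCl2 in product, i.e. 1080×0.106 = (1−0.464)·F13·0.410.
F13 = 114.48/(0.410×0.536) = 520.93 kg/s.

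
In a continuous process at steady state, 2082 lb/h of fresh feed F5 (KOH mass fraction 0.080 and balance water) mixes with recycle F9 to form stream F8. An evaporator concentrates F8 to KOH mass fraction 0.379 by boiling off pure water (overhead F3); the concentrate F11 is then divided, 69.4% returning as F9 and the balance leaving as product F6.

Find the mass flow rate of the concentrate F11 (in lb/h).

1436 lb/h

Overall KOH balance (none leaves overhead): KOH in fresh feed = KOH in product, i.e. 2082×0.080 = (1−0.694)·F11·0.379.
F11 = 166.56/(0.379×0.306) = 1436.2 lb/h.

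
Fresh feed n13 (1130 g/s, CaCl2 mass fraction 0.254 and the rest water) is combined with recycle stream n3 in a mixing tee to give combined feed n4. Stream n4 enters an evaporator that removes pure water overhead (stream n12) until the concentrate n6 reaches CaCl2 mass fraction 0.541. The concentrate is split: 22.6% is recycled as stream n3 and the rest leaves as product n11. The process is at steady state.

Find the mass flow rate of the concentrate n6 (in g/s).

685.4 g/s

Overall CaCl2 balance (none leaves overhead): CaCl2 in fresh feed = CaCl2 in product, i.e. 1130×0.254 = (1−0.226)·n6·0.541.
n6 = 287.02/(0.541×0.774) = 685.45 g/s.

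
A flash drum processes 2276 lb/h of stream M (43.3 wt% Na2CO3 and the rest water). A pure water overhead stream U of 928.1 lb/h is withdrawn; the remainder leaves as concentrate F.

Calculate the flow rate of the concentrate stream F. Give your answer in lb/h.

1348 lb/h

Concentrate = 2276 − 928.1 = 1347.9 lb/h.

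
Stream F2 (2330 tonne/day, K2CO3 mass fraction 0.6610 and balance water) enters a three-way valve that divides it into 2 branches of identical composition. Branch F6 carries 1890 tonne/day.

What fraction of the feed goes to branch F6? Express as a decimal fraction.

0.811

Fraction to F6 = 1890/2330 = 0.8112.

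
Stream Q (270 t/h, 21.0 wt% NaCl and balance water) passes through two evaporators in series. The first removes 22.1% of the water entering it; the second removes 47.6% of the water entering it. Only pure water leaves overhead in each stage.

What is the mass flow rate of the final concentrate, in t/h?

143.8 t/h

water in feed = 270×0.790 = 213.3 t/h.
After stage 1: water left = (1−0.221)×213.3 = 166.16; stream total = 222.86 t/h.
After stage 2: water left = (1−0.476)×166.16 = 87.068; final concentrate = 143.77 t/h.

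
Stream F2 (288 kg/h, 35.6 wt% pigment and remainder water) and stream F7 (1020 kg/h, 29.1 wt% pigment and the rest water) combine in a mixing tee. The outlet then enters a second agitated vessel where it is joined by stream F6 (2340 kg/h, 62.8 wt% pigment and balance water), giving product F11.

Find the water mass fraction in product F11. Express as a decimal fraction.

Overall, product flow = 3648 kg/h.
water in = 288×0.644 + 1020×0.709 + 2340×0.372 = 1779.1 kg/h.
water fraction in F11 = 0.488.

0.488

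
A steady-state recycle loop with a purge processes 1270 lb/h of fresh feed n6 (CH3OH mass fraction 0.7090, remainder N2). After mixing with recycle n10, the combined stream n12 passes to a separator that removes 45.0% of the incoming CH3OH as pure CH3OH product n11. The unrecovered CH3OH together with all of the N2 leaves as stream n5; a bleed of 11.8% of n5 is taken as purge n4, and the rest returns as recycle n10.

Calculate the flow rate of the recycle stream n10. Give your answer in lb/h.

N2 enters only via n6 and leaves only via the purge: 1270×0.291 = 0.118×(N2 in n5), and the separator passes all N2, so N2 in n12 = N2 in n5 = 3131.9 lb/h.
CH3OH in n12: m_A = 1270×0.709 + (1−0.118)·(1−0.450)·m_A, so m_A = 900.43/0.5149 = 1748.7 lb/h.
n5 = (1−0.450)×1748.7 + 3131.9 = 4093.8 lb/h.
Recycle n10 = (1−0.118)×4093.8 = 3610.7 lb/h.

3611 lb/h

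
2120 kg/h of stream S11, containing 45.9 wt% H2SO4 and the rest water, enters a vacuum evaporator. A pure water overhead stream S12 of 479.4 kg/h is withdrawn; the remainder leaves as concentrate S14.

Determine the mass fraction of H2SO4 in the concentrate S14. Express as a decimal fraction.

H2SO4 is not removed: 2120×0.459 = 973.08 kg/h of H2SO4 enters S14.
Concentrate = 2120 − 479.4 = 1640.6 kg/h.
Mass fraction = 973.08/1640.6 = 0.5931.

0.5931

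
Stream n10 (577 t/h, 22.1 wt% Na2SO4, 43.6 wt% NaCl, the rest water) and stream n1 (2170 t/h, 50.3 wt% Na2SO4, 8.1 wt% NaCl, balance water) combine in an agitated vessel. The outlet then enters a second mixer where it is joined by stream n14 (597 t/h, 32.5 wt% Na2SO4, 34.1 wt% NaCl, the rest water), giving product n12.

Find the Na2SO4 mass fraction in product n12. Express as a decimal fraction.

Overall, product flow = 3344 t/h.
Na2SO4 in = 577×0.221 + 2170×0.503 + 597×0.325 = 1413.1 t/h.
Na2SO4 fraction in n12 = 0.4226.

0.4226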